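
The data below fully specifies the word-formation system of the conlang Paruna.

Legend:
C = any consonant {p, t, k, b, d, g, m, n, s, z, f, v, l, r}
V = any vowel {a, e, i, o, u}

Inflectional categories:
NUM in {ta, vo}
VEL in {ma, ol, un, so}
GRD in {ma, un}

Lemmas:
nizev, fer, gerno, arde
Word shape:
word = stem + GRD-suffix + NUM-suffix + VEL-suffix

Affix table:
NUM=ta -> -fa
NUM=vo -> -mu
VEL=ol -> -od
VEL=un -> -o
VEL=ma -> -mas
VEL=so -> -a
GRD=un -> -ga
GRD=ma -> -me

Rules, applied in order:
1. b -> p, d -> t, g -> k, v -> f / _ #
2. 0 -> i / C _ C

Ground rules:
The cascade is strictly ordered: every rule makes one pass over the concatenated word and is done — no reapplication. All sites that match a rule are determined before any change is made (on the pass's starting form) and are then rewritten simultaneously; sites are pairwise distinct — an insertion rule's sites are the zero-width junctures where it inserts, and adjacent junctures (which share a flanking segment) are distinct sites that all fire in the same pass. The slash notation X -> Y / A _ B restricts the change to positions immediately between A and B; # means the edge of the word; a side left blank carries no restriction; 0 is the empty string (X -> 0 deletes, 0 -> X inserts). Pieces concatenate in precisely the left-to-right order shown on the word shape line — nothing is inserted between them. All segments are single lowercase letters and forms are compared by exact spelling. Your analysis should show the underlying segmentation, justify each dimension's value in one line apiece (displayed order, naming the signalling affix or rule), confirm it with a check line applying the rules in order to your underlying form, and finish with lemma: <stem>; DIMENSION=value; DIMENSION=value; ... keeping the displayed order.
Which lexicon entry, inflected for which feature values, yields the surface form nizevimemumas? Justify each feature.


underlying: nizev-me-mu-mas
NUM=vo - signalled by the affix -mu
VEL=ma - signalled by the affix -mas
GRD=ma - signalled by the affix -me
check: nizevmemumas -> nizevmemumas -> nizevimemumas
lemma: nizev; NUM=vo; VEL=ma; GRD=ma


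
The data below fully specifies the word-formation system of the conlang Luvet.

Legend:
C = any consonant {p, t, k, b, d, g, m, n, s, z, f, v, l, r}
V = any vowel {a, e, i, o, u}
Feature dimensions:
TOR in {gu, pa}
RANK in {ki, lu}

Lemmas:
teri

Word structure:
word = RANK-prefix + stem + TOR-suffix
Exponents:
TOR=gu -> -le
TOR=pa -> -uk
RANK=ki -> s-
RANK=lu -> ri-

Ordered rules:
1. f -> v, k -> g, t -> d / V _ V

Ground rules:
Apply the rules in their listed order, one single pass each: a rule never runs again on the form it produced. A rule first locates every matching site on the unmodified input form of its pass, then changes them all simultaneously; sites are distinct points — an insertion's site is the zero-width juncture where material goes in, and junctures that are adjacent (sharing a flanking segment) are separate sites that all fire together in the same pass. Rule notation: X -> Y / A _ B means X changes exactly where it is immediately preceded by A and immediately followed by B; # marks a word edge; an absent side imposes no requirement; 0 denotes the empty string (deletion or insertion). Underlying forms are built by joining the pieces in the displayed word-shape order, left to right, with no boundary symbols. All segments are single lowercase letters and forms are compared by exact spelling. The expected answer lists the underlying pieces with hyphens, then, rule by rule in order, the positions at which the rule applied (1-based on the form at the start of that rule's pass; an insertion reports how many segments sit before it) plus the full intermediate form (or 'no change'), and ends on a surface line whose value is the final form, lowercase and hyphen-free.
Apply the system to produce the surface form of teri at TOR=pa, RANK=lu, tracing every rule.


underlying: ri-teri-uk
1. f -> v, k -> g, t -> d / V _ V: fires at position(s) 3: rideriuk
surface: rideriuk


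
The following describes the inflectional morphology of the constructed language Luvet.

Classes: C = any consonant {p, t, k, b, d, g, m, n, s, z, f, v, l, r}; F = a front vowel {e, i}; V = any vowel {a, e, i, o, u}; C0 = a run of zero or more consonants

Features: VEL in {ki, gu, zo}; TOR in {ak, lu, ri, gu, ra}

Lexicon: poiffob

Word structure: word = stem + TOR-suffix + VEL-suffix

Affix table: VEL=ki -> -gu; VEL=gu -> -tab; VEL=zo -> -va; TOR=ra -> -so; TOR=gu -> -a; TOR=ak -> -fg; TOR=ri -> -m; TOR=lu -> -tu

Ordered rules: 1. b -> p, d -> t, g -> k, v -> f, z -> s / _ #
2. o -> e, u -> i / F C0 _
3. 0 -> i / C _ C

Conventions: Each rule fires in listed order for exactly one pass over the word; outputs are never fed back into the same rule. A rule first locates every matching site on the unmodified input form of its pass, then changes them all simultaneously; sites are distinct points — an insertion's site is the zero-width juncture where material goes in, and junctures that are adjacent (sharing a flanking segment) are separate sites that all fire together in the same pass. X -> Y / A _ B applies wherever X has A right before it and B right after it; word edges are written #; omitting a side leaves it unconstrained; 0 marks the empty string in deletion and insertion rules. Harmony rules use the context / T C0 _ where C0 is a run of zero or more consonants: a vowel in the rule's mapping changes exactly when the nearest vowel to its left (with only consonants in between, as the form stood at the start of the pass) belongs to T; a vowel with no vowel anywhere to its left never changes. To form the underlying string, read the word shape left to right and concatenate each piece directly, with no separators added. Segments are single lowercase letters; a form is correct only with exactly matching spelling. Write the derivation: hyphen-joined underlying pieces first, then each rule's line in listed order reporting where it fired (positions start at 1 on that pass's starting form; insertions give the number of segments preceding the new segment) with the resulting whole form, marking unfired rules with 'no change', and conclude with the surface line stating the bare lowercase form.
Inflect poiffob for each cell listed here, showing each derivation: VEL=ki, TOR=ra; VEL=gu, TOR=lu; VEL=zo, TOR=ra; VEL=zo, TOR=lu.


cell VEL=ki, TOR=ra:
underlying: poiffob-so-gu
1. b -> p, d -> t, g -> k, v -> f, z -> s / _ #: no change
2. o -> e, u -> i / F C0 _: fires at position(s) 6: poiffebsogu
3. 0 -> i / C _ C: inserts after position(s) 4, 7: poififebisogu
surface: poififebisogu

cell VEL=gu, TOR=lu:
underlying: poiffob-tu-tab
1. b -> p, d -> t, g -> k, v -> f, z -> s / _ #: fires at position(s) 12: poiffobtutap
2. o -> e, u -> i / F C0 _: fires at position(s) 6: poiffebtutap
3. 0 -> i / C _ C: inserts after position(s) 4, 7: poififebitutap
surface: poififebitutap

cell VEL=zo, TOR=ra:
underlying: poiffob-so-va
1. b -> p, d -> t, g -> k, v -> f, z -> s / _ #: no change
2. o -> e, u -> i / F C0 _: fires at position(s) 6: poiffebsova
3. 0 -> i / C _ C: inserts after position(s) 4, 7: poififebisova
surface: poififebisova

cell VEL=zo, TOR=lu:
underlying: poiffob-tu-va
1. b -> p, d -> t, g -> k, v -> f, z -> s / _ #: no change
2. o -> e, u -> i / F C0 _: fires at position(s) 6: poiffebtuva
3. 0 -> i / C _ C: inserts after position(s) 4, 7: poififebituva
surface: poififebituva


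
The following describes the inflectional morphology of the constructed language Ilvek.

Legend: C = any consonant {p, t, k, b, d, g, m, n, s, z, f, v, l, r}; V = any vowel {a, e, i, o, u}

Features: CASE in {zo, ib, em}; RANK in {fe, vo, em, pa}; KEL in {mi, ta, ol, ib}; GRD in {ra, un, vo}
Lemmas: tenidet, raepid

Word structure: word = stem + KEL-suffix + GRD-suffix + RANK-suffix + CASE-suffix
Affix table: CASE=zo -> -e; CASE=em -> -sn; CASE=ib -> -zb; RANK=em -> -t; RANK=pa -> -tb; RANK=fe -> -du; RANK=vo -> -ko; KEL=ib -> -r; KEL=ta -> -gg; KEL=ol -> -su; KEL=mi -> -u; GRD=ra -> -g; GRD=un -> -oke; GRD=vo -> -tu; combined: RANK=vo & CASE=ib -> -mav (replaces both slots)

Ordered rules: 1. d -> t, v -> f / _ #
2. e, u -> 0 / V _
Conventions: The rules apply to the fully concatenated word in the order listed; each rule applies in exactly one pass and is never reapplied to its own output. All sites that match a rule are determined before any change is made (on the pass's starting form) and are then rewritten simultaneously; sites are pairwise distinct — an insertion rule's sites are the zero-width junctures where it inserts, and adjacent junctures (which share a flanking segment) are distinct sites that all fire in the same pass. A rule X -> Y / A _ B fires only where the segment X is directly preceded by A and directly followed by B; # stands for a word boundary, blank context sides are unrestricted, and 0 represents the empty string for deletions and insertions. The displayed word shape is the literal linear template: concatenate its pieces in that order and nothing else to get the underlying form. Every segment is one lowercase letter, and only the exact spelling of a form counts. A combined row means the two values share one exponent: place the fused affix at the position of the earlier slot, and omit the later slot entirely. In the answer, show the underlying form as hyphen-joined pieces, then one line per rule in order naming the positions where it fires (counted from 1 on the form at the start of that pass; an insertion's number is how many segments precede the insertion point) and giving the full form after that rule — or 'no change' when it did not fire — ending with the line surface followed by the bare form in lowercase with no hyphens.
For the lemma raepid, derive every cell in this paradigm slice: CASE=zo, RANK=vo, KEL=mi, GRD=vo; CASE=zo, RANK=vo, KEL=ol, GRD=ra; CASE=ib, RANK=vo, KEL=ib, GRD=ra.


cell CASE=zo, RANK=vo, KEL=mi, GRD=vo:
underlying: raepid-u-tu-ko-e
1. d -> t, v -> f / _ #: no change
2. e, u -> 0 / V _: fires at position(s) 3, 12: rapidutuko
surface: rapidutuko

cell CASE=zo, RANK=vo, KEL=ol, GRD=ra:
underlying: raepid-su-g-ko-e
1. d -> t, v -> f / _ #: no change
2. e, u -> 0 / V _: fires at position(s) 3, 12: rapidsugko
surface: rapidsugko

cell CASE=ib, RANK=vo, KEL=ib, GRD=ra:
underlying: raepid-r-g-mav
1. d -> t, v -> f / _ #: fires at position(s) 11: raepidrgmaf
2. e, u -> 0 / V _: fires at position(s) 3: rapidrgmaf
surface: rapidrgmaf


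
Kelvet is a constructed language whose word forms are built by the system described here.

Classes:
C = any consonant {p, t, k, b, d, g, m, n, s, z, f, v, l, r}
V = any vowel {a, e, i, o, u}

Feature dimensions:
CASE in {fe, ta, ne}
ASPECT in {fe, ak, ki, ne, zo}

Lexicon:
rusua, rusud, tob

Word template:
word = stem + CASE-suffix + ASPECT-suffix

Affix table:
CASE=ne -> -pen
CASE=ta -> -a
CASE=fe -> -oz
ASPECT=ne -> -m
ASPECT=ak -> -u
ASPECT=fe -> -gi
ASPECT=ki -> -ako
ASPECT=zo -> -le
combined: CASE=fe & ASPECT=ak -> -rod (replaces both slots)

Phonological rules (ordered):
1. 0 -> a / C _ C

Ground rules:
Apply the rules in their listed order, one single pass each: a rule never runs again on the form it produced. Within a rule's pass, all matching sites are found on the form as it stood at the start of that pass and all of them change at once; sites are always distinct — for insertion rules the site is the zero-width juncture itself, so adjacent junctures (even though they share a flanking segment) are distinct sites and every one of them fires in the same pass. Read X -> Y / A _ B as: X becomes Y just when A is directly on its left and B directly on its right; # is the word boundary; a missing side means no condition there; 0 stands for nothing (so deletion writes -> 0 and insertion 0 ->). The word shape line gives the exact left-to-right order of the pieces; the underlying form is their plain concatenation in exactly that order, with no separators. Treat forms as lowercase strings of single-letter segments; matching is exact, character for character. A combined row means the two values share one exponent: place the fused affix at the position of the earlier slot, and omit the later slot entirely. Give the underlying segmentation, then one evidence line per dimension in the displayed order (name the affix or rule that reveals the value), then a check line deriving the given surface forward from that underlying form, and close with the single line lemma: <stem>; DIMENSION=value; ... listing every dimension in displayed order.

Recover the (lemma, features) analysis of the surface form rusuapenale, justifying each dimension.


underlying: rusua-pen-le
CASE=ne - signalled by the affix -pen
ASPECT=zo - signalled by the affix -le
check: rusuapenle -> rusuapenale
lemma: rusua; CASE=ne; ASPECT=zo


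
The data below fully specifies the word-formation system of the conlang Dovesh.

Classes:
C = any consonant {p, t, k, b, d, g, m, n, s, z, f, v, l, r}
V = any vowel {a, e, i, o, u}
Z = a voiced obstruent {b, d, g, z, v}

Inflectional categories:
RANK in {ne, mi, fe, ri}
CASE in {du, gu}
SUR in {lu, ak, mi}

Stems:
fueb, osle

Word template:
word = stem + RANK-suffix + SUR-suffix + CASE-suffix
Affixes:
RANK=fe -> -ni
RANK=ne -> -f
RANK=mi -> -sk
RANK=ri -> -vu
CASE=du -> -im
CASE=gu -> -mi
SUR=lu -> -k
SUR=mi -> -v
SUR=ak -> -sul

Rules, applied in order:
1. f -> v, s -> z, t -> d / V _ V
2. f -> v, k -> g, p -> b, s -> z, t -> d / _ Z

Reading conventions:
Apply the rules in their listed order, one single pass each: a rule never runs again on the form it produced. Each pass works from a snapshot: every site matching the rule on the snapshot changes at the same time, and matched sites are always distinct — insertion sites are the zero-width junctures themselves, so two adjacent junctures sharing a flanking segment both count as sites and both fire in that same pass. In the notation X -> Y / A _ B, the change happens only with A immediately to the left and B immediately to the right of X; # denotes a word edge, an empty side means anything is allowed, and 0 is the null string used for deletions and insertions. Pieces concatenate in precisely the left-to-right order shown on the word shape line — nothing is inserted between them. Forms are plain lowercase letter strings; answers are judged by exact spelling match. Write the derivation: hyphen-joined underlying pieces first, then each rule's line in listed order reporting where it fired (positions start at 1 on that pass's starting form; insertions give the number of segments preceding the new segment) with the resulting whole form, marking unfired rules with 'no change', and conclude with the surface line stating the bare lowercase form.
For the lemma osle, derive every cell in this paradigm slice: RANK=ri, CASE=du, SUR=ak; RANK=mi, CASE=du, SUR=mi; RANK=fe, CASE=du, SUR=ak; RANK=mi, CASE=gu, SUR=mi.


cell RANK=ri, CASE=du, SUR=ak:
underlying: osle-vu-sul-im
1. f -> v, s -> z, t -> d / V _ V: fires at position(s) 7: oslevuzulim
2. f -> v, k -> g, p -> b, s -> z, t -> d / _ Z: no change
surface: oslevuzulim

cell RANK=mi, CASE=du, SUR=mi:
underlying: osle-sk-v-im
1. f -> v, s -> z, t -> d / V _ V: no change
2. f -> v, k -> g, p -> b, s -> z, t -> d / _ Z: fires at position(s) 6: oslesgvim
surface: oslesgvim

cell RANK=fe, CASE=du, SUR=ak:
underlying: osle-ni-sul-im
1. f -> v, s -> z, t -> d / V _ V: fires at position(s) 7: oslenizulim
2. f -> v, k -> g, p -> b, s -> z, t -> d / _ Z: no change
surface: oslenizulim

cell RANK=mi, CASE=gu, SUR=mi:
underlying: osle-sk-v-mi
1. f -> v, s -> z, t -> d / V _ V: no change
2. f -> v, k -> g, p -> b, s -> z, t -> d / _ Z: fires at position(s) 6: oslesgvmi
surface: oslesgvmi


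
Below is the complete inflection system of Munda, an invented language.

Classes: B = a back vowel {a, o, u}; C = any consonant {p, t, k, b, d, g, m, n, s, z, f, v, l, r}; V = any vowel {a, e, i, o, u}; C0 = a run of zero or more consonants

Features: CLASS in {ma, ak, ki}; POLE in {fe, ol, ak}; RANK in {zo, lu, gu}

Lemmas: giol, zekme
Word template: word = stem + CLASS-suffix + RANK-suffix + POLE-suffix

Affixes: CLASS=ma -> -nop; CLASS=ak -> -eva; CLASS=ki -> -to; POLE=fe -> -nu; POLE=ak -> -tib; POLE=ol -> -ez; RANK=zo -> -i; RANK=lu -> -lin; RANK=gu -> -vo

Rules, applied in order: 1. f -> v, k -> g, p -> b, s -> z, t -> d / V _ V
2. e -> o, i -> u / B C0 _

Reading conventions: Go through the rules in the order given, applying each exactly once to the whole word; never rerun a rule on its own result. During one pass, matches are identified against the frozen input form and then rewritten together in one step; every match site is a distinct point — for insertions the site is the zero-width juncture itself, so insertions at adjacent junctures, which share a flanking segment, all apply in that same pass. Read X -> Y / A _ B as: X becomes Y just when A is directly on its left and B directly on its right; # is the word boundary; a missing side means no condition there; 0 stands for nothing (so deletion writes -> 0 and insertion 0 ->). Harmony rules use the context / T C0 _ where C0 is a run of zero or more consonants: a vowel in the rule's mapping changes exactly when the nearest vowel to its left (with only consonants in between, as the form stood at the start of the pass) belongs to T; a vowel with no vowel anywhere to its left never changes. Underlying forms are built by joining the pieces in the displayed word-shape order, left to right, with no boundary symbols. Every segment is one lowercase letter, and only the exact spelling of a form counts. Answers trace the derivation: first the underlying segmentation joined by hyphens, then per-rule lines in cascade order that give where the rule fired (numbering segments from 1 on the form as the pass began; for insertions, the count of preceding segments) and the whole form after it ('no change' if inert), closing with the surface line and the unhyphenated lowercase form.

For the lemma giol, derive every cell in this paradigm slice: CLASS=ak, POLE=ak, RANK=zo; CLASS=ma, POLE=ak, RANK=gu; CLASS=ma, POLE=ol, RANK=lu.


cell CLASS=ak, POLE=ak, RANK=zo:
underlying: giol-eva-i-tib
1. f -> v, k -> g, p -> b, s -> z, t -> d / V _ V: fires at position(s) 9: giolevaidib
2. e -> o, i -> u / B C0 _: fires at position(s) 5, 8: giolovaudib
surface: giolovaudib

cell CLASS=ma, POLE=ak, RANK=gu:
underlying: giol-nop-vo-tib
1. f -> v, k -> g, p -> b, s -> z, t -> d / V _ V: fires at position(s) 10: giolnopvodib
2. e -> o, i -> u / B C0 _: fires at position(s) 11: giolnopvodub
surface: giolnopvodub

cell CLASS=ma, POLE=ol, RANK=lu:
underlying: giol-nop-lin-ez
1. f -> v, k -> g, p -> b, s -> z, t -> d / V _ V: no change
2. e -> o, i -> u / B C0 _: fires at position(s) 9: giolnoplunez
surface: giolnoplunez


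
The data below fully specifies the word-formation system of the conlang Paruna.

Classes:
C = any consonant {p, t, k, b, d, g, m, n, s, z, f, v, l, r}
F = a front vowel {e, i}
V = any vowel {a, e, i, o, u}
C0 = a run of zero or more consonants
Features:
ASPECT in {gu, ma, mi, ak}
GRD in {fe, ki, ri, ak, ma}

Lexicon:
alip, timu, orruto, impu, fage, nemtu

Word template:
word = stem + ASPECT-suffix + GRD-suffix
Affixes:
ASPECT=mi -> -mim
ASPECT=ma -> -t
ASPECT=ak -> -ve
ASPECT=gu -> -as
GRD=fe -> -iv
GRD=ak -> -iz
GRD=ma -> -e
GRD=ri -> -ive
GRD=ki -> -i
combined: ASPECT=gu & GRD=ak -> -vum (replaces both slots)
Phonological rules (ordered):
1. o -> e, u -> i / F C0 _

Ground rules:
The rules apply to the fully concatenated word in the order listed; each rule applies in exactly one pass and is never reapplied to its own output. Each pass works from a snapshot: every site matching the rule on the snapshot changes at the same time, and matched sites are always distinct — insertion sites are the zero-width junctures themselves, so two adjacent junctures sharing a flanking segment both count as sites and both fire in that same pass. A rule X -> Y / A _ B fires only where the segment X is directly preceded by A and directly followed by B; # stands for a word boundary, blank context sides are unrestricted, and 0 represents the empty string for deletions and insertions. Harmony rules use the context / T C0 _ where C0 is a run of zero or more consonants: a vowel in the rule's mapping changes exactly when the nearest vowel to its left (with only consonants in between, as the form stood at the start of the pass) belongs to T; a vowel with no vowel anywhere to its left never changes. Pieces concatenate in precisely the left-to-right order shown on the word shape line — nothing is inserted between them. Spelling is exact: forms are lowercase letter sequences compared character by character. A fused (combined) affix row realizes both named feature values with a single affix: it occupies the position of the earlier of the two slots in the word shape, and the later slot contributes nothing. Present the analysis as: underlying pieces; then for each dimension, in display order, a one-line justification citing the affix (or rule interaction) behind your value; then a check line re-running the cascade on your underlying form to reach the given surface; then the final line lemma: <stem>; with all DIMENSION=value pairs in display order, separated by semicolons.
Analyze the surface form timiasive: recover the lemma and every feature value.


underlying: timu-as-ive
ASPECT=gu - signalled by the affix -as
GRD=ri - signalled by the affix -ive
check: timuasive -> timiasive
lemma: timu; ASPECT=gu; GRD=ri


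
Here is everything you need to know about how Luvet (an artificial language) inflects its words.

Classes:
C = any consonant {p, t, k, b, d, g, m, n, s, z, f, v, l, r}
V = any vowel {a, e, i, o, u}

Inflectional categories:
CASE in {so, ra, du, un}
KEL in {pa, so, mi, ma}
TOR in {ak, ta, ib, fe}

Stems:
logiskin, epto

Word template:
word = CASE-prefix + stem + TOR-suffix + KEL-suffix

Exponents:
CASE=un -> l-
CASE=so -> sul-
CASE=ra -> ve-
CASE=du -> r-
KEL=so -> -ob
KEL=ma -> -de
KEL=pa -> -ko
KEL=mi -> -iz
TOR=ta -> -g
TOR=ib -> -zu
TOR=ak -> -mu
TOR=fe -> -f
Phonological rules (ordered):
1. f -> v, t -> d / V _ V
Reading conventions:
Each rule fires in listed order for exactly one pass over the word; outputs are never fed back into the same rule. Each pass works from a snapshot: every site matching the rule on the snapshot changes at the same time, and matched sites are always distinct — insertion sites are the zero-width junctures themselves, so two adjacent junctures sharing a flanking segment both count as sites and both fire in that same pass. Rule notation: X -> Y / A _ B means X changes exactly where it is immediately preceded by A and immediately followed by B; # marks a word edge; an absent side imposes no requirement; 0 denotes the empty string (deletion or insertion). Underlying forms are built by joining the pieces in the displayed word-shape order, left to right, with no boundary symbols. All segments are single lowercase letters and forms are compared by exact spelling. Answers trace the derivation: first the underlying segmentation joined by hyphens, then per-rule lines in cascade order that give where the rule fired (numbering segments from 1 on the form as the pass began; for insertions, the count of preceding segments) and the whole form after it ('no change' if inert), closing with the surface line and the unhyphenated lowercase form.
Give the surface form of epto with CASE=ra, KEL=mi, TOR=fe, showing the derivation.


underlying: ve-epto-f-iz
1. f -> v, t -> d / V _ V: fires at position(s) 7: veeptoviz
surface: veeptoviz


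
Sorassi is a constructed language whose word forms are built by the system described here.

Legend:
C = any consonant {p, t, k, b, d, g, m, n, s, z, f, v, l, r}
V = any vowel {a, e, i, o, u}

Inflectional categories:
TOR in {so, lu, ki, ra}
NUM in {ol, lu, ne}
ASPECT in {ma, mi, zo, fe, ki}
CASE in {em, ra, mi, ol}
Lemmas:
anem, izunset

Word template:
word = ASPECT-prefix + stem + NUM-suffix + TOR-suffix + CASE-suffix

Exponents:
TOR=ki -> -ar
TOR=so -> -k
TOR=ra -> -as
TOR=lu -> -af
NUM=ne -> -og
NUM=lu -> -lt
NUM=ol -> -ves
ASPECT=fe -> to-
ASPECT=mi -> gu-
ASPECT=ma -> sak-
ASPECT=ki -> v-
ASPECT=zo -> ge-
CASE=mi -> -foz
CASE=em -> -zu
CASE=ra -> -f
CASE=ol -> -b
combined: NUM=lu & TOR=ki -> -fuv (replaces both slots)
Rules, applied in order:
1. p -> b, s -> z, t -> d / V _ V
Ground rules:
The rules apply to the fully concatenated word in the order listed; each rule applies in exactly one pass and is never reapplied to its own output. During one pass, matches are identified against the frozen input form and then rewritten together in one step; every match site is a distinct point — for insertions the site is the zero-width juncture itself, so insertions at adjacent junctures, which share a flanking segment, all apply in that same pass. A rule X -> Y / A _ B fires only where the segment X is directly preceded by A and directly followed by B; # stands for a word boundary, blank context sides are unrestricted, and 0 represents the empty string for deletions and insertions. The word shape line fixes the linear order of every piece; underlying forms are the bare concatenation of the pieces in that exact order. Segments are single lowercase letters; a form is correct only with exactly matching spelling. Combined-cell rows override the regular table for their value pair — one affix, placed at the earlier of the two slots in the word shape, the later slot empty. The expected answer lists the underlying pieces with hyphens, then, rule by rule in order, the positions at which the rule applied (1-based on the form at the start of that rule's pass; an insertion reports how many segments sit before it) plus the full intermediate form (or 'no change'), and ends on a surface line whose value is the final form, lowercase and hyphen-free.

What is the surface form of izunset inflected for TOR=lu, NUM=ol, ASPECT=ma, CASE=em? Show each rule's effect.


underlying: sak-izunset-ves-af-zu
1. p -> b, s -> z, t -> d / V _ V: fires at position(s) 13: sakizunsetvezafzu
surface: sakizunsetvezafzu


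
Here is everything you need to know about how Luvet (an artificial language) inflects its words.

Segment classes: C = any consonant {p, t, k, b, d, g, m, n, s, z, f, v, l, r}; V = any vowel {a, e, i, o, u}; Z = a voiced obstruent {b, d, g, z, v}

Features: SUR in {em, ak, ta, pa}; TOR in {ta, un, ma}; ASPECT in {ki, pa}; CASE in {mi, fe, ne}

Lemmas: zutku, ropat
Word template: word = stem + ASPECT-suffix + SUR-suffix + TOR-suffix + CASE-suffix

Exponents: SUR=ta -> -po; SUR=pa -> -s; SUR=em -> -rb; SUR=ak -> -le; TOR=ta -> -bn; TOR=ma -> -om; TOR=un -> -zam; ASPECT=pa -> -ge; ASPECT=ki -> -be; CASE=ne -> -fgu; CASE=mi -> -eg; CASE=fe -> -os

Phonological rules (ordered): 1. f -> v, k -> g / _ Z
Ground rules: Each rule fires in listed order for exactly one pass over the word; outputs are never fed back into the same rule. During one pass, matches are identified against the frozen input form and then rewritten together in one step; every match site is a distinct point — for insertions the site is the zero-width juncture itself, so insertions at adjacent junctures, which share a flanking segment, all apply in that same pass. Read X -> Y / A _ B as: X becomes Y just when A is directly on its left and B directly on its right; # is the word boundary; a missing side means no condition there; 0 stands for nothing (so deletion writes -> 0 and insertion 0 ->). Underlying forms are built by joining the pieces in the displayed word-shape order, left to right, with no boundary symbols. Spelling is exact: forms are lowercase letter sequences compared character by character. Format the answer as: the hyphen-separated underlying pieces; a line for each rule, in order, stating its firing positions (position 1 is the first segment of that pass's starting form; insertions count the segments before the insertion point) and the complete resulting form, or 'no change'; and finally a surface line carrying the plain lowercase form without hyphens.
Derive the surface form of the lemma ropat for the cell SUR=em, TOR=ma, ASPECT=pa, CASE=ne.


underlying: ropat-ge-rb-om-fgu
1. f -> v, k -> g / _ Z: fires at position(s) 12: ropatgerbomvgu
surface: ropatgerbomvgu


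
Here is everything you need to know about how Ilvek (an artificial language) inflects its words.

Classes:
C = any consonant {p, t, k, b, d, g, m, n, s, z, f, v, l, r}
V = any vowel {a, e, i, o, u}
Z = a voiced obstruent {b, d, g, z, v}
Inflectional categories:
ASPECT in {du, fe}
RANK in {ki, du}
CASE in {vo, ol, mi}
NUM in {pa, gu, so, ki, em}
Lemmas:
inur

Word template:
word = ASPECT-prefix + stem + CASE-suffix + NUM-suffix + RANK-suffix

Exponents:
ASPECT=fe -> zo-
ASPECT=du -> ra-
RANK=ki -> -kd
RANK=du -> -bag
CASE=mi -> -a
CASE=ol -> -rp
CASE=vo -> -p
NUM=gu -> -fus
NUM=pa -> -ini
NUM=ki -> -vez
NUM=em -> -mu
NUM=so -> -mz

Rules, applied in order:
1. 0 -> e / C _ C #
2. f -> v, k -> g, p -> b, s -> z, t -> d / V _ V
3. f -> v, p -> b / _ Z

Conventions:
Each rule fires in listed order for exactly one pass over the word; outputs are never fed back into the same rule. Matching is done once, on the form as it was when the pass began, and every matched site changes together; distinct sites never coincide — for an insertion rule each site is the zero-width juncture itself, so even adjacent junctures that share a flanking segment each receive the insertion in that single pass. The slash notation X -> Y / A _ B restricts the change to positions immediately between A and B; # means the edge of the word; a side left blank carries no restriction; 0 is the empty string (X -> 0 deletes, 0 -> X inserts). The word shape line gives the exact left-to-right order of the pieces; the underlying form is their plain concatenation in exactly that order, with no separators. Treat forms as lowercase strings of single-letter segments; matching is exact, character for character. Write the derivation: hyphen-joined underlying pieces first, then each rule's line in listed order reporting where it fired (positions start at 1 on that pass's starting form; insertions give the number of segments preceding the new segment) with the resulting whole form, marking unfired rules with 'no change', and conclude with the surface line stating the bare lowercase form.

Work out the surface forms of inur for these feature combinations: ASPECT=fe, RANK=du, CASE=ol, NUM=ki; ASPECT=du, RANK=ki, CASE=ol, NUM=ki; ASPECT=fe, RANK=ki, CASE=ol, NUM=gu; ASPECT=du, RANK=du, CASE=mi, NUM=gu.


cell ASPECT=fe, RANK=du, CASE=ol, NUM=ki:
underlying: zo-inur-rp-vez-bag
1. 0 -> e / C _ C #: no change
2. f -> v, k -> g, p -> b, s -> z, t -> d / V _ V: no change
3. f -> v, p -> b / _ Z: fires at position(s) 8: zoinurrbvezbag
surface: zoinurrbvezbag

cell ASPECT=du, RANK=ki, CASE=ol, NUM=ki:
underlying: ra-inur-rp-vez-kd
1. 0 -> e / C _ C #: inserts after position(s) 12: rainurrpvezked
2. f -> v, k -> g, p -> b, s -> z, t -> d / V _ V: no change
3. f -> v, p -> b / _ Z: fires at position(s) 8: rainurrbvezked
surface: rainurrbvezked

cell ASPECT=fe, RANK=ki, CASE=ol, NUM=gu:
underlying: zo-inur-rp-fus-kd
1. 0 -> e / C _ C #: inserts after position(s) 12: zoinurrpfusked
2. f -> v, k -> g, p -> b, s -> z, t -> d / V _ V: no change
3. f -> v, p -> b / _ Z: no change
surface: zoinurrpfusked

cell ASPECT=du, RANK=du, CASE=mi, NUM=gu:
underlying: ra-inur-a-fus-bag
1. 0 -> e / C _ C #: no change
2. f -> v, k -> g, p -> b, s -> z, t -> d / V _ V: fires at position(s) 8: rainuravusbag
3. f -> v, p -> b / _ Z: no change
surface: rainuravusbag


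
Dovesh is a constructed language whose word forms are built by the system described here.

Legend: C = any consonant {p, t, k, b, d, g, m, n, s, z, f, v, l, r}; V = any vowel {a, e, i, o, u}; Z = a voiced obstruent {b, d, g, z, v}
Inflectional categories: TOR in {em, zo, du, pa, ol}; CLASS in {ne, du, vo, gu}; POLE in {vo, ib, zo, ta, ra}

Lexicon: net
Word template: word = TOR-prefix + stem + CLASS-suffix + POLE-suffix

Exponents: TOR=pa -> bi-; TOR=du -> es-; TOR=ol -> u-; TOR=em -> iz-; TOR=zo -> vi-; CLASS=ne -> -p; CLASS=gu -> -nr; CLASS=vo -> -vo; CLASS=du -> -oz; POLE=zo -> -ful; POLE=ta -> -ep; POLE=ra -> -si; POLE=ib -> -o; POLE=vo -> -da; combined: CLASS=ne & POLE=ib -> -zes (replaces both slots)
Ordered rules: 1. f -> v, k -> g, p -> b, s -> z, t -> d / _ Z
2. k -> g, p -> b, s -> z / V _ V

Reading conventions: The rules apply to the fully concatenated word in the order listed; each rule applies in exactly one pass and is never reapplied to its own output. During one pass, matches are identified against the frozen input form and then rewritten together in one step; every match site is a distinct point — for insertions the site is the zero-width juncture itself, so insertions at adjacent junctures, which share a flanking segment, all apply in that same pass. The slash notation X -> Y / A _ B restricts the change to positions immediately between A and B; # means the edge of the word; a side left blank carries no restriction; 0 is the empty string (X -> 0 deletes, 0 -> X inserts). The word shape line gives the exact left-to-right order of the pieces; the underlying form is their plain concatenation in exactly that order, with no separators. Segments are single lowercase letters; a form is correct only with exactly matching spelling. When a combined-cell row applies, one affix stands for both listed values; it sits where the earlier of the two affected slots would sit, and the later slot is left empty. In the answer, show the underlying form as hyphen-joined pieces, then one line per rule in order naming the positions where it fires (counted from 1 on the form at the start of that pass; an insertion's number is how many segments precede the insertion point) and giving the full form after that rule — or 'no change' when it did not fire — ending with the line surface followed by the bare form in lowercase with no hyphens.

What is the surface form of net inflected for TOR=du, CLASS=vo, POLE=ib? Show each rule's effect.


underlying: es-net-vo-o
1. f -> v, k -> g, p -> b, s -> z, t -> d / _ Z: fires at position(s) 5: esnedvoo
2. k -> g, p -> b, s -> z / V _ V: no change
surface: esnedvoo


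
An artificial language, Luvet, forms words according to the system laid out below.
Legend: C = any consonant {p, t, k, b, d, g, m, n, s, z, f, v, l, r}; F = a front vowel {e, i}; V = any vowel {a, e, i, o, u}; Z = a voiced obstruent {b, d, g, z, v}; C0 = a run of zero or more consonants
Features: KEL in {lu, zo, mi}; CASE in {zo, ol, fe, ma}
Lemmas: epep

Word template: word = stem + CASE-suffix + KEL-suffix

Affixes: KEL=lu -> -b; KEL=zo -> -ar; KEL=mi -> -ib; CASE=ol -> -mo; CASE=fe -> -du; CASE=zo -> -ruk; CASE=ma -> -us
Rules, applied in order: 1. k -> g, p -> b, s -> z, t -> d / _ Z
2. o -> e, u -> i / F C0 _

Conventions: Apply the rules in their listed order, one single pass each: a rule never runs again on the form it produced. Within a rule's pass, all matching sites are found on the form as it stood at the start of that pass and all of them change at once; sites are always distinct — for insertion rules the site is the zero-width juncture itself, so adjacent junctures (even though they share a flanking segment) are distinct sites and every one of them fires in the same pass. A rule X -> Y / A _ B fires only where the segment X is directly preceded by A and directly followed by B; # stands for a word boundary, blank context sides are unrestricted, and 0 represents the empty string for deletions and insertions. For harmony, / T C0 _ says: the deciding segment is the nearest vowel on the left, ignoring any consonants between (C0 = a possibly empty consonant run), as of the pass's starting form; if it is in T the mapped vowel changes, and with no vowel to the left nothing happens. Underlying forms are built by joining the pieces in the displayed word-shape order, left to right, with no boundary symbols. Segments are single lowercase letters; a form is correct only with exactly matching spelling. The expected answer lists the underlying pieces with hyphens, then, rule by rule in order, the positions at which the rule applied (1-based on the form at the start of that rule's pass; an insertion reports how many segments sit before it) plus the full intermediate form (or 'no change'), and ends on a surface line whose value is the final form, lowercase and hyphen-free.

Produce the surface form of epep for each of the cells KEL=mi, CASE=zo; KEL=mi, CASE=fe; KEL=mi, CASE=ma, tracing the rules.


cell KEL=mi, CASE=zo:
underlying: epep-ruk-ib
1. k -> g, p -> b, s -> z, t -> d / _ Z: no change
2. o -> e, u -> i / F C0 _: fires at position(s) 6: epeprikib
surface: epeprikib

cell KEL=mi, CASE=fe:
underlying: epep-du-ib
1. k -> g, p -> b, s -> z, t -> d / _ Z: fires at position(s) 4: epebduib
2. o -> e, u -> i / F C0 _: fires at position(s) 6: epebdiib
surface: epebdiib

cell KEL=mi, CASE=ma:
underlying: epep-us-ib
1. k -> g, p -> b, s -> z, t -> d / _ Z: no change
2. o -> e, u -> i / F C0 _: fires at position(s) 5: epepisib
surface: epepisib


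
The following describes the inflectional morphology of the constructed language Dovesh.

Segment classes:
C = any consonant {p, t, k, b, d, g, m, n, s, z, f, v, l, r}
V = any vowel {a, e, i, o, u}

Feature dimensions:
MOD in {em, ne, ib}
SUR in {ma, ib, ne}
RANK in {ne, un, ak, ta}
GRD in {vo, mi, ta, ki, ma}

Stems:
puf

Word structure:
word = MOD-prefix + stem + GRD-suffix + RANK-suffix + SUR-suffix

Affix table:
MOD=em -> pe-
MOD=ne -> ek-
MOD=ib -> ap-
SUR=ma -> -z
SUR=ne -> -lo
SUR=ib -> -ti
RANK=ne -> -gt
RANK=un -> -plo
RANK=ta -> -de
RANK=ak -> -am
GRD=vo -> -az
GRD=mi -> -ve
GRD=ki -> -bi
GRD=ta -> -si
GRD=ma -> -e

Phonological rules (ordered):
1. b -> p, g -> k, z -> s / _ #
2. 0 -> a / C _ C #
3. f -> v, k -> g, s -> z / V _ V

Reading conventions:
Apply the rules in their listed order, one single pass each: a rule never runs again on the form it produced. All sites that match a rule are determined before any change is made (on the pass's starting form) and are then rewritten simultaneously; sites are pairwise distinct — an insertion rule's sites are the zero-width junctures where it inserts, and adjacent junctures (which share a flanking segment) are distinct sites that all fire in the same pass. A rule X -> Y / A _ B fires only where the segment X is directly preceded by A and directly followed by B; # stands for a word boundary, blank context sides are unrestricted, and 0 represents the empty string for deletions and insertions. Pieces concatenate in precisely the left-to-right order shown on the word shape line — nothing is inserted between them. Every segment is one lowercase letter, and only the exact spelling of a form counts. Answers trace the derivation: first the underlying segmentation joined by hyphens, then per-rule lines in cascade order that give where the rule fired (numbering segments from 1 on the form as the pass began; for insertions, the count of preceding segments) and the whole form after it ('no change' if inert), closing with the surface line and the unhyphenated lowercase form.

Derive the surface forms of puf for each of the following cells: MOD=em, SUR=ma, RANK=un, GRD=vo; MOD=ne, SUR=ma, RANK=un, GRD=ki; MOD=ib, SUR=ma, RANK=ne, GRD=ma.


cell MOD=em, SUR=ma, RANK=un, GRD=vo:
underlying: pe-puf-az-plo-z
1. b -> p, g -> k, z -> s / _ #: fires at position(s) 11: pepufazplos
2. 0 -> a / C _ C #: no change
3. f -> v, k -> g, s -> z / V _ V: fires at position(s) 5: pepuvazplos
surface: pepuvazplos

cell MOD=ne, SUR=ma, RANK=un, GRD=ki:
underlying: ek-puf-bi-plo-z
1. b -> p, g -> k, z -> s / _ #: fires at position(s) 11: ekpufbiplos
2. 0 -> a / C _ C #: no change
3. f -> v, k -> g, s -> z / V _ V: no change
surface: ekpufbiplos

cell MOD=ib, SUR=ma, RANK=ne, GRD=ma:
underlying: ap-puf-e-gt-z
1. b -> p, g -> k, z -> s / _ #: fires at position(s) 9: appufegts
2. 0 -> a / C _ C #: inserts after position(s) 8: appufegtas
3. f -> v, k -> g, s -> z / V _ V: fires at position(s) 5: appuvegtas
surface: appuvegtas


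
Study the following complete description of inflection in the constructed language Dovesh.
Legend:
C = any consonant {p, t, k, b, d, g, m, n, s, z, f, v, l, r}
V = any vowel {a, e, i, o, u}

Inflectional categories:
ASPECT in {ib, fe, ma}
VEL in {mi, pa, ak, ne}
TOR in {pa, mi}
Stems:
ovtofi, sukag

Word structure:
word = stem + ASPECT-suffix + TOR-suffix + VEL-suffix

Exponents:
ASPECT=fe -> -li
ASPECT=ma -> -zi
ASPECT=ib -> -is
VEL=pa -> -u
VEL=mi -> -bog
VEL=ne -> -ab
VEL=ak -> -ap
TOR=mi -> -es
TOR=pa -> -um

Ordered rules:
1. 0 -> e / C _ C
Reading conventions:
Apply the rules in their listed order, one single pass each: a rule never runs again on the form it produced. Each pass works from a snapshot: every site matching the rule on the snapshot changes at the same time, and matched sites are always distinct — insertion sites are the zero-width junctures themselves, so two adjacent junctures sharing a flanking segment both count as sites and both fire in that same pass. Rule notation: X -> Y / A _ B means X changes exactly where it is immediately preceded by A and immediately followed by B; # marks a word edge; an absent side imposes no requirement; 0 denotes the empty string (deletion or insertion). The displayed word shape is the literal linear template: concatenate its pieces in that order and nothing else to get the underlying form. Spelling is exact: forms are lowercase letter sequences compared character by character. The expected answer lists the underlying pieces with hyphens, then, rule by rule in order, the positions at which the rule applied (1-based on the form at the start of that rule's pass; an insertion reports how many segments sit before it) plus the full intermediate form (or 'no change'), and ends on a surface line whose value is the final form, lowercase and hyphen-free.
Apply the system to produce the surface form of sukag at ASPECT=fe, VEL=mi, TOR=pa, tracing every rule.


underlying: sukag-li-um-bog
1. 0 -> e / C _ C: inserts after position(s) 5, 9: sukageliumebog
surface: sukageliumebog
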